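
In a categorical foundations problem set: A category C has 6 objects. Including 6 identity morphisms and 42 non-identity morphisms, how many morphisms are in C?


Each object has an identity morphism, giving 6 identities.
Adding the 42 non-identity morphisms:
Total = 6 + 42 = 48

48


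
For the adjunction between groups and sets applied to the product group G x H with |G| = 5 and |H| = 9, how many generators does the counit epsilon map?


The counit epsilon_K: F(U(K)) -> K of the Free-Forgetful adjunction
maps |K| generators of F(U(K)) into K. For K = G x H (the product group),
|G x H| = |G| * |H|.
Total generators mapped = 5 * 9 = 45.

45


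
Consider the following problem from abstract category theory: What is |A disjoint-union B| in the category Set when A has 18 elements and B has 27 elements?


In Set, the coproduct A + B is the disjoint union.
|A + B| = |A| + |B| = 18 + 27 = 45

45


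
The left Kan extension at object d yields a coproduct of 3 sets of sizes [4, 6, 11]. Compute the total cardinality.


Pointwise, the left Kan extension (Lan_F H)(d) is the colimit, indexed
by the comma category (F downarrow d), of H composed with the
projection (F downarrow d) -> C. Here that colimit is given
as a coproduct (disjoint union) of sets, so its cardinality is the
sum of the sizes of the summands.
Coproduct of sets with sizes: 4 + 6 + 11
= 21

21


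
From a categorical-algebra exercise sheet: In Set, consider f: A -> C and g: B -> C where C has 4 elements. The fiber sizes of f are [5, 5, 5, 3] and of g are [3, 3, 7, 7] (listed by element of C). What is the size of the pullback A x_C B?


The pullback A x_C B consists of pairs (a, b) with f(a) = g(b).
For each element c in C, the fiber product has |f^-1(c)| * |g^-1(c)| elements.
Summing over C: 5 * 3 + 5 * 3 + 5 * 7 + 3 * 7
= 15 + 15 + 35 + 21 = 86

86


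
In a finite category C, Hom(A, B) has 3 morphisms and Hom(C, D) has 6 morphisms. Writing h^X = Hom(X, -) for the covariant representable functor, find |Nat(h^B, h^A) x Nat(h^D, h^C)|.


By the Yoneda lemma, Nat(h^B, h^A) is isomorphic to Hom(A, B),
so |Nat(h^B, h^A)| = |Hom(A, B)| and |Nat(h^D, h^C)| = |Hom(C, D)|.
|Hom(A, B)| = 3, |Hom(C, D)| = 6.
|Nat(h^B, h^A) x Nat(h^D, h^C)| = 3 * 6 = 18

18


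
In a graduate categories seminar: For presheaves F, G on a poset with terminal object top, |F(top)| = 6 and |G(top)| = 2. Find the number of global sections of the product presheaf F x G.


Global sections of a presheaf on a poset with terminal top satisfy
Gamma(H) ~ H(top). Presheaves admit pointwise products, so
(F x G)(top) = F(top) x G(top) (Cartesian product).
|Gamma(F x G)| = |F(top)| * |G(top)| = 6 * 2 = 12.

12


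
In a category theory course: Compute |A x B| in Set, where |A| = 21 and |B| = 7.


In Set, the product A x B is the Cartesian product.
By the universal property, |A x B| = |A| * |B|.
|A x B| = 21 * 7 = 147

147


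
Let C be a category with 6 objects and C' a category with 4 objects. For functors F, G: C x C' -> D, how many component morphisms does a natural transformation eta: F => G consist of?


A natural transformation eta: F => G assigns one component morphism per
object of the domain category.
The domain is the product category C x C', so
|Ob(C x C')| = |Ob(C)| * |Ob(C')| = 6 * 4 = 24.
Therefore eta has 24 component morphisms.

24


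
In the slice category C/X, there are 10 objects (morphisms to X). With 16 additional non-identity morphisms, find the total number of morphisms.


In the slice category C/X, objects are morphisms to X.
Identity morphisms: 10 (one per object of C/X).
Non-identity morphisms: 16.
Total = 10 + 16 = 26

26


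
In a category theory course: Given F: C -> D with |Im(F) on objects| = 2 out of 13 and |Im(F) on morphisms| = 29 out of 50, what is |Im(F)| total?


The image of F consists of distinct objects and distinct morphisms.
|Im(F)| on objects = 2
|Im(F)| on morphisms = 29
Total image cardinality = 2 + 29 = 31

31


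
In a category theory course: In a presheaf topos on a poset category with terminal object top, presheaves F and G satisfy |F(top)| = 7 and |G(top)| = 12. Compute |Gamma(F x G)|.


Global sections of a presheaf on a poset with terminal top satisfy
Gamma(H) ~ H(top). Presheaves admit pointwise products, so
(F x G)(top) = F(top) x G(top) (Cartesian product).
|Gamma(F x G)| = |F(top)| * |G(top)| = 7 * 12 = 84.

84


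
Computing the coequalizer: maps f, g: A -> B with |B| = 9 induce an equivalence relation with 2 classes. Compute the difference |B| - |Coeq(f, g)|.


The coequalizer Coeq(f, g) = B / ~ has one element per equivalence class.
|B| = 9, |Coeq(f, g)| = 2.
|B| - |Coeq(f, g)| = 9 - 2 = 7.

7


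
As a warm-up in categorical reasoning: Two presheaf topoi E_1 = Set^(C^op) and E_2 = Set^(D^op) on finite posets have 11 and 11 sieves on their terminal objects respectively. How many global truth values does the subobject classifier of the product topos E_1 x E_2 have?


In a product of presheaf topoi E_1 x E_2, the subobject classifier
is Omega = Omega_1 x Omega_2 (componentwise), so
|Omega(top)| = |Omega_1(top_1)| * |Omega_2(top_2)|.
= 11 * 11 = 121.

121


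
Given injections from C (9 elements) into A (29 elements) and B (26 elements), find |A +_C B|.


The pushout A +_C B identifies the images of C in A and B.
|A +_C B| = |A| + |B| - |C| (for injections).
= 29 + 26 - 9 = 46

46


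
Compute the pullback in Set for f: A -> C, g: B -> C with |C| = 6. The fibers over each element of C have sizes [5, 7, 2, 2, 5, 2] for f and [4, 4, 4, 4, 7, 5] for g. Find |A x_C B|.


The pullback A x_C B consists of pairs (a, b) with f(a) = g(b).
For each element c in C, the fiber product has |f^-1(c)| * |g^-1(c)| elements.
Summing over C: 5 * 4 + 7 * 4 + 2 * 4 + 2 * 4 + 5 * 7 + 2 * 5
= 20 + 28 + 8 + 8 + 35 + 10 = 109

109


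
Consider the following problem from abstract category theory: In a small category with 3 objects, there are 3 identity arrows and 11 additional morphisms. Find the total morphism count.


Each object has an identity morphism, giving 3 identities.
Adding the 11 non-identity morphisms:
Total = 3 + 11 = 14

14


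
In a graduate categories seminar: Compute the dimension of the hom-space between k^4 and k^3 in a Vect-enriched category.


In Vect-enriched categories, Hom(k^n, k^m) is the space of m x n matrices.
dim(Hom(k^4, k^3)) = 3 * 4 = 12

12


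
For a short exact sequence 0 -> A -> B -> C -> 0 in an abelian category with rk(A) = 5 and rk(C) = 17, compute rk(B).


For a short exact sequence 0 -> A -> B -> C -> 0,
rank is additive: rank(B) = rank(A) + rank(C).
rank(B) = 5 + 17 = 22

22


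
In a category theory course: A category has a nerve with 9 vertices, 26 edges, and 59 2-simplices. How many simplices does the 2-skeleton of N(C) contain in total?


The 2-skeleton of the nerve N(C) consists of simplices in dimensions 0, 1, 2:
  |N(C)_0| = 9 (objects)
  |N(C)_1| = 26 (morphisms)
  |N(C)_2| = 59 (composable pairs)
Total = 9 + 26 + 59 = 94

94


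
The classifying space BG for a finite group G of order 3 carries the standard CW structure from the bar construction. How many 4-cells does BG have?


In the bar-construction CW model of BG, the n-cells are indexed by
n-tuples [g_1|...|g_n] of non-identity elements of G (degenerate
simplices with some g_i = e do not contribute cells), so there are
(|G| - 1)^n n-cells.
For dim = 4 with |G| = 3:
cells = (3 - 1)^4 = 2^4 = 16

16


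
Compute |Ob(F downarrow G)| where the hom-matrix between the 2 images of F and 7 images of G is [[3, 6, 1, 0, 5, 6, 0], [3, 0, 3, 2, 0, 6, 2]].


Objects of (F downarrow G) are triples (a, b, h: F(a)->G(b)).
The count equals the sum of all entries in the hom-matrix.
sum(row 0) = 21
sum(row 1) = 16
Grand total = 37

37


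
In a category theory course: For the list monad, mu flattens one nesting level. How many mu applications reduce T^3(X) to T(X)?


Each application of mu: T^2 -> T removes one layer of nesting.
Starting at depth 3 (i.e., T^3(X)), we need to reach T(X).
Number of mu applications = 3 - 1 = 2

2


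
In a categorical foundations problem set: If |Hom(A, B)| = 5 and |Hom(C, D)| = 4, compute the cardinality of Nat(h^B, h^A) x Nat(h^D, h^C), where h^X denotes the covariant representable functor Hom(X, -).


By the Yoneda lemma, Nat(h^B, h^A) is isomorphic to Hom(A, B),
so |Nat(h^B, h^A)| = |Hom(A, B)| and |Nat(h^D, h^C)| = |Hom(C, D)|.
|Hom(A, B)| = 5, |Hom(C, D)| = 4.
|Nat(h^B, h^A) x Nat(h^D, h^C)| = 5 * 4 = 20

20


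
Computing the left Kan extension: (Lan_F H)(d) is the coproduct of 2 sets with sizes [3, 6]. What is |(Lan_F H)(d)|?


Pointwise, the left Kan extension (Lan_F H)(d) is the colimit, indexed
by the comma category (F downarrow d), of H composed with the
projection (F downarrow d) -> C. Here that colimit is given
as a coproduct (disjoint union) of sets, so its cardinality is the
sum of the sizes of the summands.
Coproduct of sets with sizes: 3 + 6
= 9

9


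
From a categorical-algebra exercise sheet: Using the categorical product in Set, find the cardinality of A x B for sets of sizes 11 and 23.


In Set, the product A x B is the Cartesian product.
By the universal property, |A x B| = |A| * |B|.
|A x B| = 11 * 23 = 253

253


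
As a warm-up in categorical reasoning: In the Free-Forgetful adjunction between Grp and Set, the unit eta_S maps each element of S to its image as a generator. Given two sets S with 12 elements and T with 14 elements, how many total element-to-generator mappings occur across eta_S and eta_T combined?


The unit eta_X: X -> U(F(X)) of the Free-Forgetful adjunction
maps each element of X to a generator of F(X). For X = S + T (disjoint
union in Set), |S + T| = |S| + |T|.
Total mappings = 12 + 14 = 26.

26


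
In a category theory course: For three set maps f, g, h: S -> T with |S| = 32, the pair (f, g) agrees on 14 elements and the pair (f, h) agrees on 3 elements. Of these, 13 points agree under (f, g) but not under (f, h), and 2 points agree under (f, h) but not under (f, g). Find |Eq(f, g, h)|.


Eq(f, g, h) is the triple-agreement set: points in S where all three
maps take the same value. Using inclusion-exclusion on the pairwise data:
Pair (f, g) agrees on 14 points; pair (f, h) on 3 points.
Points agreeing under (f, g) but not (f, h) = 13; under (f, h) but not (f, g) = 2.
Triple-agreement = agreement-in-(f, g) minus points that agree under (f, g) but not (f, h):
|Eq(f, g, h)| = 14 - 13 = 1
(cross-check via (f, h): 3 - 2 = 1.)

1


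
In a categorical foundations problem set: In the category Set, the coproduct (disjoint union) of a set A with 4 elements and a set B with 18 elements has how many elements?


In Set, the coproduct A + B is the disjoint union.
|A + B| = |A| + |B| = 4 + 18 = 22

22


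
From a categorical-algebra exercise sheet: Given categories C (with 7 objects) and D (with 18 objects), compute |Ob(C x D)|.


The product category C x D has objects that are pairs (c, d).
Number of pairs = |Ob(C)| * |Ob(D)| = 7 * 18 = 126

126


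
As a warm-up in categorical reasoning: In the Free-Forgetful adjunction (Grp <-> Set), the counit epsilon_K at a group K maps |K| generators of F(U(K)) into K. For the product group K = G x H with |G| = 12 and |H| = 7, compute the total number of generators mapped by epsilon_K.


The counit epsilon_K: F(U(K)) -> K of the Free-Forgetful adjunction
maps |K| generators of F(U(K)) into K. For K = G x H (the product group),
|G x H| = |G| * |H|.
Total generators mapped = 12 * 7 = 84.

84


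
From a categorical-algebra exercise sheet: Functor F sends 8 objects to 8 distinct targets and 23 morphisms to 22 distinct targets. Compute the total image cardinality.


The image of F consists of distinct objects and distinct morphisms.
|Im(F)| on objects = 8
|Im(F)| on morphisms = 22
Total image cardinality = 8 + 22 = 30

30


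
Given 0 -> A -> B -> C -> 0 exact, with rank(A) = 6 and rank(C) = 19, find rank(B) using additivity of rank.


For a short exact sequence 0 -> A -> B -> C -> 0,
rank is additive: rank(B) = rank(A) + rank(C).
rank(B) = 6 + 19 = 25

25


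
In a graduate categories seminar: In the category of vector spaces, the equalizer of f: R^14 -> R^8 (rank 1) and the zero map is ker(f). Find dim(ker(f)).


The equalizer of f and the zero map is ker(f).
By the rank-nullity theorem: dim(ker(f)) = dim(domain) - rank(f).
dim(ker(f)) = 14 - 1 = 13

13


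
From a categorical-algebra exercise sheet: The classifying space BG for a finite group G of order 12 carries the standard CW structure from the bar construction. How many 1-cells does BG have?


In the bar-construction CW model of BG, the n-cells are indexed by
n-tuples [g_1|...|g_n] of non-identity elements of G (degenerate
simplices with some g_i = e do not contribute cells), so there are
(|G| - 1)^n n-cells.
For dim = 1 with |G| = 12:
cells = (12 - 1)^1 = 11^1 = 11

11


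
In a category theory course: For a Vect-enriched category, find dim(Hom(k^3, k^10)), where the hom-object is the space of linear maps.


In Vect-enriched categories, Hom(k^n, k^m) is the space of m x n matrices.
dim(Hom(k^3, k^10)) = 10 * 3 = 30

30


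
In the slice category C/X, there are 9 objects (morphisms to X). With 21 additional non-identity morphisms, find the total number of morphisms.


In the slice category C/X, objects are morphisms to X.
Identity morphisms: 9 (one per object of C/X).
Non-identity morphisms: 21.
Total = 9 + 21 = 30

30


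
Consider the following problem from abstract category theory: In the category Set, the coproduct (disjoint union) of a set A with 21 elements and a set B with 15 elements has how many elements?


In Set, the coproduct A + B is the disjoint union.
|A + B| = |A| + |B| = 21 + 15 = 36

36


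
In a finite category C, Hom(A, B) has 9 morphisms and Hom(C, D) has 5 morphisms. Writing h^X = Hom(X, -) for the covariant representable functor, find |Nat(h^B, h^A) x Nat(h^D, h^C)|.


By the Yoneda lemma, Nat(h^B, h^A) is isomorphic to Hom(A, B),
so |Nat(h^B, h^A)| = |Hom(A, B)| and |Nat(h^D, h^C)| = |Hom(C, D)|.
|Hom(A, B)| = 9, |Hom(C, D)| = 5.
|Nat(h^B, h^A) x Nat(h^D, h^C)| = 9 * 5 = 45

45


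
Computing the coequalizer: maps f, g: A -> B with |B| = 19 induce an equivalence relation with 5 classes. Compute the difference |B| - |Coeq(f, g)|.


The coequalizer Coeq(f, g) = B / ~ has one element per equivalence class.
|B| = 19, |Coeq(f, g)| = 5.
|B| - |Coeq(f, g)| = 19 - 5 = 14.

14


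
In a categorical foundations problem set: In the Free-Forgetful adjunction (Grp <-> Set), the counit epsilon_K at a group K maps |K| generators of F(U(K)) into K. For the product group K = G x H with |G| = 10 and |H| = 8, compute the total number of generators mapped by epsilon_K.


The counit epsilon_K: F(U(K)) -> K of the Free-Forgetful adjunction
maps |K| generators of F(U(K)) into K. For K = G x H (the product group),
|G x H| = |G| * |H|.
Total generators mapped = 10 * 8 = 80.

80


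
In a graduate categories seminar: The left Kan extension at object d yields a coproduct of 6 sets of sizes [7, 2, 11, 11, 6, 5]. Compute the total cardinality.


Pointwise, the left Kan extension (Lan_F H)(d) is the colimit, indexed
by the comma category (F downarrow d), of H composed with the
projection (F downarrow d) -> C. Here that colimit is given
as a coproduct (disjoint union) of sets, so its cardinality is the
sum of the sizes of the summands.
Coproduct of sets with sizes: 7 + 2 + 11 + 11 + 6 + 5
= 42

42


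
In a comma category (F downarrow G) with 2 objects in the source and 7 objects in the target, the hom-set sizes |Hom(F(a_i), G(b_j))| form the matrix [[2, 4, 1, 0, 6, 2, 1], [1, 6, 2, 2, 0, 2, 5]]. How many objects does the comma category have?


Objects of (F downarrow G) are triples (a, b, h: F(a)->G(b)).
The count equals the sum of all entries in the hom-matrix.
sum(row 0) = 16
sum(row 1) = 18
Grand total = 34

34


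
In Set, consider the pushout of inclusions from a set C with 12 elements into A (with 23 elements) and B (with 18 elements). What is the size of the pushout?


The pushout A +_C B identifies the images of C in A and B.
|A +_C B| = |A| + |B| - |C| (for injections).
= 23 + 18 - 12 = 29

29


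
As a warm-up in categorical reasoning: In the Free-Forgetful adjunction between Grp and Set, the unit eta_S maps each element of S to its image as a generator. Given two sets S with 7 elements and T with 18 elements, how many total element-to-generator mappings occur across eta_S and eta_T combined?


The unit eta_X: X -> U(F(X)) of the Free-Forgetful adjunction
maps each element of X to a generator of F(X). For X = S + T (disjoint
union in Set), |S + T| = |S| + |T|.
Total mappings = 7 + 18 = 25.

25


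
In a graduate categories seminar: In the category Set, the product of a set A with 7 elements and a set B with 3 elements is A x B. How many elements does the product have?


In Set, the product A x B is the Cartesian product.
By the universal property, |A x B| = |A| * |B|.
|A x B| = 7 * 3 = 21

21


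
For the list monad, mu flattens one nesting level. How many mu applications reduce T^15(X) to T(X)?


Each application of mu: T^2 -> T removes one layer of nesting.
Starting at depth 15 (i.e., T^15(X)), we need to reach T(X).
Number of mu applications = 15 - 1 = 14

14


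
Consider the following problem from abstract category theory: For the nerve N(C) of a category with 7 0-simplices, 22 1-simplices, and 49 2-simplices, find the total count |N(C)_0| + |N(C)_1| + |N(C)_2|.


The 2-skeleton of the nerve N(C) consists of simplices in dimensions 0, 1, 2:
  |N(C)_0| = 7 (objects)
  |N(C)_1| = 22 (morphisms)
  |N(C)_2| = 49 (composable pairs)
Total = 7 + 22 + 49 = 78

78


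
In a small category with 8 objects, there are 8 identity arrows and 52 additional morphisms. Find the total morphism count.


Each object has an identity morphism, giving 8 identities.
Adding the 52 non-identity morphisms:
Total = 8 + 52 = 60

60


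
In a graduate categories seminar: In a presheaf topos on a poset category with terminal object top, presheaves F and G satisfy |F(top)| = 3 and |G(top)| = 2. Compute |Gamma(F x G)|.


Global sections of a presheaf on a poset with terminal top satisfy
Gamma(H) ~ H(top). Presheaves admit pointwise products, so
(F x G)(top) = F(top) x G(top) (Cartesian product).
|Gamma(F x G)| = |F(top)| * |G(top)| = 3 * 2 = 6.

6


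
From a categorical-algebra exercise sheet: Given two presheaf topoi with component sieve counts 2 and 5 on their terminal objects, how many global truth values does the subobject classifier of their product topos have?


In a product of presheaf topoi E_1 x E_2, the subobject classifier
is Omega = Omega_1 x Omega_2 (componentwise), so
|Omega(top)| = |Omega_1(top_1)| * |Omega_2(top_2)|.
= 2 * 5 = 10.

10


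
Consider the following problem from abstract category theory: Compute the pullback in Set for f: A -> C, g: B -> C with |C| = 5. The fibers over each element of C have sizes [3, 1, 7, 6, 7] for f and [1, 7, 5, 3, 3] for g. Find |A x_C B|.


The pullback A x_C B consists of pairs (a, b) with f(a) = g(b).
For each element c in C, the fiber product has |f^-1(c)| * |g^-1(c)| elements.
Summing over C: 3 * 1 + 1 * 7 + 7 * 5 + 6 * 3 + 7 * 3
= 3 + 7 + 35 + 18 + 21 = 84

84


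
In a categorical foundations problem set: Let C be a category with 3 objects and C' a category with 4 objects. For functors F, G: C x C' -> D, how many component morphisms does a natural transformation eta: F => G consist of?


A natural transformation eta: F => G assigns one component morphism per
object of the domain category.
The domain is the product category C x C', so
|Ob(C x C')| = |Ob(C)| * |Ob(C')| = 3 * 4 = 12.
Therefore eta has 12 component morphisms.

12


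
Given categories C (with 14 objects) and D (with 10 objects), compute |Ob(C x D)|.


The product category C x D has objects that are pairs (c, d).
Number of pairs = |Ob(C)| * |Ob(D)| = 14 * 10 = 140

140


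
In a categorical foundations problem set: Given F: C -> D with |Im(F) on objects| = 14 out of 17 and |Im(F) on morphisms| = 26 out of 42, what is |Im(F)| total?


The image of F consists of distinct objects and distinct morphisms.
|Im(F)| on objects = 14
|Im(F)| on morphisms = 26
Total image cardinality = 14 + 26 = 40

40


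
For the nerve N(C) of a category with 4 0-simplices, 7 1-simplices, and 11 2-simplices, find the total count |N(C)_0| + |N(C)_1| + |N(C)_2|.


The 2-skeleton of the nerve N(C) consists of simplices in dimensions 0, 1, 2:
  |N(C)_0| = 4 (objects)
  |N(C)_1| = 7 (morphisms)
  |N(C)_2| = 11 (composable pairs)
Total = 4 + 7 + 11 = 22

22


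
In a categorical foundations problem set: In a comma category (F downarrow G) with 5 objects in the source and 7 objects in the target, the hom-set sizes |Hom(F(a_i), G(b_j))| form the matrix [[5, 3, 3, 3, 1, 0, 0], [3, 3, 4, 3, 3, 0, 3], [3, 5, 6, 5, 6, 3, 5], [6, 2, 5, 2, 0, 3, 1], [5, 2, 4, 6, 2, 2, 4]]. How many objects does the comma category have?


Objects of (F downarrow G) are triples (a, b, h: F(a)->G(b)).
The count equals the sum of all entries in the hom-matrix.
sum(row 0) = 15
sum(row 1) = 19
sum(row 2) = 33
sum(row 3) = 19
sum(row 4) = 25
Grand total = 111

111


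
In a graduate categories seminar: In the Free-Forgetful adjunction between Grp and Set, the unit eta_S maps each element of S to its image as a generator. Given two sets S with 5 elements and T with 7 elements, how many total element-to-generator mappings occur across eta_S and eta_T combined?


The unit eta_X: X -> U(F(X)) of the Free-Forgetful adjunction
maps each element of X to a generator of F(X). For X = S + T (disjoint
union in Set), |S + T| = |S| + |T|.
Total mappings = 5 + 7 = 12.

12


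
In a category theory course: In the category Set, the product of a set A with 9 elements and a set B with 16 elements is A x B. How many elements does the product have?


In Set, the product A x B is the Cartesian product.
By the universal property, |A x B| = |A| * |B|.
|A x B| = 9 * 16 = 144

144


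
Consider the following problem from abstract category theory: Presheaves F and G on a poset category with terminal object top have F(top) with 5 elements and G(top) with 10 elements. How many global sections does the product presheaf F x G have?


Global sections of a presheaf on a poset with terminal top satisfy
Gamma(H) ~ H(top). Presheaves admit pointwise products, so
(F x G)(top) = F(top) x G(top) (Cartesian product).
|Gamma(F x G)| = |F(top)| * |G(top)| = 5 * 10 = 50.

50


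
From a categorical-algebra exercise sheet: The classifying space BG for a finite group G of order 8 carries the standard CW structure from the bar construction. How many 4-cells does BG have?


In the bar-construction CW model of BG, the n-cells are indexed by
n-tuples [g_1|...|g_n] of non-identity elements of G (degenerate
simplices with some g_i = e do not contribute cells), so there are
(|G| - 1)^n n-cells.
For dim = 4 with |G| = 8:
cells = (8 - 1)^4 = 7^4 = 2401

2401


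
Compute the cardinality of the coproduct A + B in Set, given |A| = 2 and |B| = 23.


In Set, the coproduct A + B is the disjoint union.
|A + B| = |A| + |B| = 2 + 23 = 25

25


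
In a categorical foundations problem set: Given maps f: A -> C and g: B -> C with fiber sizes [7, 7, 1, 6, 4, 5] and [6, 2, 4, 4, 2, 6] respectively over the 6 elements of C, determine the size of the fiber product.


The pullback A x_C B consists of pairs (a, b) with f(a) = g(b).
For each element c in C, the fiber product has |f^-1(c)| * |g^-1(c)| elements.
Summing over C: 7 * 6 + 7 * 2 + 1 * 4 + 6 * 4 + 4 * 2 + 5 * 6
= 42 + 14 + 4 + 24 + 8 + 30 = 122

122


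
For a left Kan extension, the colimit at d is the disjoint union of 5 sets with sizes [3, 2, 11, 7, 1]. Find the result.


Pointwise, the left Kan extension (Lan_F H)(d) is the colimit, indexed
by the comma category (F downarrow d), of H composed with the
projection (F downarrow d) -> C. Here that colimit is given
as a coproduct (disjoint union) of sets, so its cardinality is the
sum of the sizes of the summands.
Coproduct of sets with sizes: 3 + 2 + 11 + 7 + 1
= 24

24


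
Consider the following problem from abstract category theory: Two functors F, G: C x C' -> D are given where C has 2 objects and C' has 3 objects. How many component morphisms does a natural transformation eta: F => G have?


A natural transformation eta: F => G assigns one component morphism per
object of the domain category.
The domain is the product category C x C', so
|Ob(C x C')| = |Ob(C)| * |Ob(C')| = 2 * 3 = 6.
Therefore eta has 6 component morphisms.

6


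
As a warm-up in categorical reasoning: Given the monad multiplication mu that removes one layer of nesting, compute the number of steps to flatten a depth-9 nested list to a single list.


Each application of mu: T^2 -> T removes one layer of nesting.
Starting at depth 9 (i.e., T^9(X)), we need to reach T(X).
Number of mu applications = 9 - 1 = 8

8


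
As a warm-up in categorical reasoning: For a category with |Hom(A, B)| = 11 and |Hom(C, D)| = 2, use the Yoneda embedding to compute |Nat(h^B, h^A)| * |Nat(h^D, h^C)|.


By the Yoneda lemma, Nat(h^B, h^A) is isomorphic to Hom(A, B),
so |Nat(h^B, h^A)| = |Hom(A, B)| and |Nat(h^D, h^C)| = |Hom(C, D)|.
|Hom(A, B)| = 11, |Hom(C, D)| = 2.
|Nat(h^B, h^A) x Nat(h^D, h^C)| = 11 * 2 = 22

22


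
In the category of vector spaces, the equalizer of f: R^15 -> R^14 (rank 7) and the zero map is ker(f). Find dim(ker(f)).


The equalizer of f and the zero map is ker(f).
By the rank-nullity theorem: dim(ker(f)) = dim(domain) - rank(f).
dim(ker(f)) = 15 - 7 = 8

8


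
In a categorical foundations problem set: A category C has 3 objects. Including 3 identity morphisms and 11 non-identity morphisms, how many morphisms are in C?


Each object has an identity morphism, giving 3 identities.
Adding the 11 non-identity morphisms:
Total = 3 + 11 = 14

14


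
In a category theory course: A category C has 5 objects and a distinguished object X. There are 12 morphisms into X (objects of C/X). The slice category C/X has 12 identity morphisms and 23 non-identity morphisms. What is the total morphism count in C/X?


In the slice category C/X, objects are morphisms to X.
Identity morphisms: 12 (one per object of C/X).
Non-identity morphisms: 23.
Total = 12 + 23 = 35

35


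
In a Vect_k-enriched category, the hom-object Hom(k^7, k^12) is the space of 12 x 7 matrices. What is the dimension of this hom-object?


In Vect-enriched categories, Hom(k^n, k^m) is the space of m x n matrices.
dim(Hom(k^7, k^12)) = 12 * 7 = 84

84


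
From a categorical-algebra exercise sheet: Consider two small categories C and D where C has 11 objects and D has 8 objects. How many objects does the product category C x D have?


The product category C x D has objects that are pairs (c, d).
Number of pairs = |Ob(C)| * |Ob(D)| = 11 * 8 = 88

88


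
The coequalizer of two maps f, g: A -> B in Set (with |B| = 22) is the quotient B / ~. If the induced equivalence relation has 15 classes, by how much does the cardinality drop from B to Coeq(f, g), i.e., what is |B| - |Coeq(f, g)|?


The coequalizer Coeq(f, g) = B / ~ has one element per equivalence class.
|B| = 22, |Coeq(f, g)| = 15.
|B| - |Coeq(f, g)| = 22 - 15 = 7.

7


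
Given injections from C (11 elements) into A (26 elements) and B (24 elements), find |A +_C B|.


The pushout A +_C B identifies the images of C in A and B.
|A +_C B| = |A| + |B| - |C| (for injections).
= 26 + 24 - 11 = 39

39


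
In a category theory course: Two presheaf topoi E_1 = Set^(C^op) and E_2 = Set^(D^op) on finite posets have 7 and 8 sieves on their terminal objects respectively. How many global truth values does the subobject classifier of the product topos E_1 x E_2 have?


In a product of presheaf topoi E_1 x E_2, the subobject classifier
is Omega = Omega_1 x Omega_2 (componentwise), so
|Omega(top)| = |Omega_1(top_1)| * |Omega_2(top_2)|.
= 7 * 8 = 56.

56


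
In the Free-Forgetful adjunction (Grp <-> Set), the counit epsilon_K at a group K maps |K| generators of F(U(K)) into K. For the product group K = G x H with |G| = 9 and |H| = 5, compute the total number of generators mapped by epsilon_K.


The counit epsilon_K: F(U(K)) -> K of the Free-Forgetful adjunction
maps |K| generators of F(U(K)) into K. For K = G x H (the product group),
|G x H| = |G| * |H|.
Total generators mapped = 9 * 5 = 45.

45


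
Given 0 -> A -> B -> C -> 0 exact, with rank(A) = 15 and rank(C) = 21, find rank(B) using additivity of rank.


For a short exact sequence 0 -> A -> B -> C -> 0,
rank is additive: rank(B) = rank(A) + rank(C).
rank(B) = 15 + 21 = 36

36


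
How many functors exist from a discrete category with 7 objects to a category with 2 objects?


A functor from a discrete category C to D is determined by
where each object maps. Each of the 7 objects of C can map
to any of the 2 objects of D independently.
Number of functors = 2^7 = 128

128


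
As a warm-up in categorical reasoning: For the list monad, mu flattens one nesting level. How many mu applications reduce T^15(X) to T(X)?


Each application of mu: T^2 -> T removes one layer of nesting.
Starting at depth 15 (i.e., T^15(X)), we need to reach T(X).
Number of mu applications = 15 - 1 = 14

14


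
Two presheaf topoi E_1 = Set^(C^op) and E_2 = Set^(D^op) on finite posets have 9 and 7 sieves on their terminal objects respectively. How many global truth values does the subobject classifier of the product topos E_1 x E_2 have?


In a product of presheaf topoi E_1 x E_2, the subobject classifier
is Omega = Omega_1 x Omega_2 (componentwise), so
|Omega(top)| = |Omega_1(top_1)| * |Omega_2(top_2)|.
= 9 * 7 = 63.

63


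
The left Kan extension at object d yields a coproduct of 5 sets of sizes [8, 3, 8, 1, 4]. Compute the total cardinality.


Pointwise, the left Kan extension (Lan_F H)(d) is the colimit, indexed
by the comma category (F downarrow d), of H composed with the
projection (F downarrow d) -> C. Here that colimit is given
as a coproduct (disjoint union) of sets, so its cardinality is the
sum of the sizes of the summands.
Coproduct of sets with sizes: 8 + 3 + 8 + 1 + 4
= 24

24


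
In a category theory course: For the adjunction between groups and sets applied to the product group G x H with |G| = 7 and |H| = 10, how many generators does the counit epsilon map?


The counit epsilon_K: F(U(K)) -> K of the Free-Forgetful adjunction
maps |K| generators of F(U(K)) into K. For K = G x H (the product group),
|G x H| = |G| * |H|.
Total generators mapped = 7 * 10 = 70.

70


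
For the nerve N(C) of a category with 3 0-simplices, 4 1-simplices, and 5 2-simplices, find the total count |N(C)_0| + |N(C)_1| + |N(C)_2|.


The 2-skeleton of the nerve N(C) consists of simplices in dimensions 0, 1, 2:
  |N(C)_0| = 3 (objects)
  |N(C)_1| = 4 (morphisms)
  |N(C)_2| = 5 (composable pairs)
Total = 3 + 4 + 5 = 12

12


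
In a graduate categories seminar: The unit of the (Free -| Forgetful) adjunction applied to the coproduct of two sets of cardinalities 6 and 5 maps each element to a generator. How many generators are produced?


The unit eta_X: X -> U(F(X)) of the Free-Forgetful adjunction
maps each element of X to a generator of F(X). For X = S + T (disjoint
union in Set), |S + T| = |S| + |T|.
Total mappings = 6 + 5 = 11.

11


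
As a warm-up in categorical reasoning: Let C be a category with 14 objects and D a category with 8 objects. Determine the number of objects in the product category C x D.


The product category C x D has objects that are pairs (c, d).
Number of pairs = |Ob(C)| * |Ob(D)| = 14 * 8 = 112

112


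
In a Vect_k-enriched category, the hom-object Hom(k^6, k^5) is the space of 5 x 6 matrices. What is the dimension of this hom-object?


In Vect-enriched categories, Hom(k^n, k^m) is the space of m x n matrices.
dim(Hom(k^6, k^5)) = 5 * 6 = 30

30


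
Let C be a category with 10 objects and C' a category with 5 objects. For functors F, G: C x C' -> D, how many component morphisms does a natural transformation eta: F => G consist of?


A natural transformation eta: F => G assigns one component morphism per
object of the domain category.
The domain is the product category C x C', so
|Ob(C x C')| = |Ob(C)| * |Ob(C')| = 10 * 5 = 50.
Therefore eta has 50 component morphisms.

50


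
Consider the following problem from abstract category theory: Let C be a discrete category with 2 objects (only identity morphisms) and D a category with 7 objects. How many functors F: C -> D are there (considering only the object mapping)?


A functor from a discrete category C to D is determined by
where each object maps. Each of the 2 objects of C can map
to any of the 7 objects of D independently.
Number of functors = 7^2 = 49

49


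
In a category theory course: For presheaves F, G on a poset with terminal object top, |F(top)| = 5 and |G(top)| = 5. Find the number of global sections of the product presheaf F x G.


Global sections of a presheaf on a poset with terminal top satisfy
Gamma(H) ~ H(top). Presheaves admit pointwise products, so
(F x G)(top) = F(top) x G(top) (Cartesian product).
|Gamma(F x G)| = |F(top)| * |G(top)| = 5 * 5 = 25.

25


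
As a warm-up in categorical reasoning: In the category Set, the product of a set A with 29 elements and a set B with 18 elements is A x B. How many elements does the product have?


In Set, the product A x B is the Cartesian product.
By the universal property, |A x B| = |A| * |B|.
|A x B| = 29 * 18 = 522

522


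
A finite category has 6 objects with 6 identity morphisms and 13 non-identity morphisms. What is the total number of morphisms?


Each object has an identity morphism, giving 6 identities.
Adding the 13 non-identity morphisms:
Total = 6 + 13 = 19

19


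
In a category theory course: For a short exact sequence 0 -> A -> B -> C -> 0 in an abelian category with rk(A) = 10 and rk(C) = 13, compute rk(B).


For a short exact sequence 0 -> A -> B -> C -> 0,
rank is additive: rank(B) = rank(A) + rank(C).
rank(B) = 10 + 13 = 23

23


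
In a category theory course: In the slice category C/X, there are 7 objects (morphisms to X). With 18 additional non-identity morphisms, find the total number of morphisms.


In the slice category C/X, objects are morphisms to X.
Identity morphisms: 7 (one per object of C/X).
Non-identity morphisms: 18.
Total = 7 + 18 = 25

25


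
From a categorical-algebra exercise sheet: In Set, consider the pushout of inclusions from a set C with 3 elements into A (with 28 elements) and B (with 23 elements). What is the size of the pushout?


The pushout A +_C B identifies the images of C in A and B.
|A +_C B| = |A| + |B| - |C| (for injections).
= 28 + 23 - 3 = 48

48


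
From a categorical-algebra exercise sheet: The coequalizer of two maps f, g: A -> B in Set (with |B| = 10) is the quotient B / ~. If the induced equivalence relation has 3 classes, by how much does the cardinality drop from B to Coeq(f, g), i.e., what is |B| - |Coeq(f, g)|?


The coequalizer Coeq(f, g) = B / ~ has one element per equivalence class.
|B| = 10, |Coeq(f, g)| = 3.
|B| - |Coeq(f, g)| = 10 - 3 = 7.

7


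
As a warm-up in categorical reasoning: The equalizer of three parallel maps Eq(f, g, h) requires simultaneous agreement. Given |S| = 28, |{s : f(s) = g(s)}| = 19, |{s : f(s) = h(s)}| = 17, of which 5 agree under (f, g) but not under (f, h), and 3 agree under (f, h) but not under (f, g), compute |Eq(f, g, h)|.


Eq(f, g, h) is the triple-agreement set: points in S where all three
maps take the same value. Using inclusion-exclusion on the pairwise data:
Pair (f, g) agrees on 19 points; pair (f, h) on 17 points.
Points agreeing under (f, g) but not (f, h) = 5; under (f, h) but not (f, g) = 3.
Triple-agreement = agreement-in-(f, g) minus points that agree under (f, g) but not (f, h):
|Eq(f, g, h)| = 19 - 5 = 14
(cross-check via (f, h): 17 - 3 = 14.)

14


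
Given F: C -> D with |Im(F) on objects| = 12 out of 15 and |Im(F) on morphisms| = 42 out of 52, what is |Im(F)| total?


The image of F consists of distinct objects and distinct morphisms.
|Im(F)| on objects = 12
|Im(F)| on morphisms = 42
Total image cardinality = 12 + 42 = 54

54


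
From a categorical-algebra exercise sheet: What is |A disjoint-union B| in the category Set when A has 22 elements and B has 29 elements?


In Set, the coproduct A + B is the disjoint union.
|A + B| = |A| + |B| = 22 + 29 = 51

51


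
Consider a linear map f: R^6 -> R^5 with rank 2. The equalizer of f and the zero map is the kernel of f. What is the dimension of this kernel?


The equalizer of f and the zero map is ker(f).
By the rank-nullity theorem: dim(ker(f)) = dim(domain) - rank(f).
dim(ker(f)) = 6 - 2 = 4

4


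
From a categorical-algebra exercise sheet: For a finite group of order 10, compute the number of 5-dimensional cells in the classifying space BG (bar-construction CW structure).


In the bar-construction CW model of BG, the n-cells are indexed by
n-tuples [g_1|...|g_n] of non-identity elements of G (degenerate
simplices with some g_i = e do not contribute cells), so there are
(|G| - 1)^n n-cells.
For dim = 5 with |G| = 10:
cells = (10 - 1)^5 = 9^5 = 59049

59049


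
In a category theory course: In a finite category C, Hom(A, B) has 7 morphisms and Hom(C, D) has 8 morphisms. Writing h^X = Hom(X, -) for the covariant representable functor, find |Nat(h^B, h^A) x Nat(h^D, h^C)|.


By the Yoneda lemma, Nat(h^B, h^A) is isomorphic to Hom(A, B),
so |Nat(h^B, h^A)| = |Hom(A, B)| and |Nat(h^D, h^C)| = |Hom(C, D)|.
|Hom(A, B)| = 7, |Hom(C, D)| = 8.
|Nat(h^B, h^A) x Nat(h^D, h^C)| = 7 * 8 = 56

56


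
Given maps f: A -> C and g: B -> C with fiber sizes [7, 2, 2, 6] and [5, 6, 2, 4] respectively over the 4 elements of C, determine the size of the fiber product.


The pullback A x_C B consists of pairs (a, b) with f(a) = g(b).
For each element c in C, the fiber product has |f^-1(c)| * |g^-1(c)| elements.
Summing over C: 7 * 5 + 2 * 6 + 2 * 2 + 6 * 4
= 35 + 12 + 4 + 24 = 75

75


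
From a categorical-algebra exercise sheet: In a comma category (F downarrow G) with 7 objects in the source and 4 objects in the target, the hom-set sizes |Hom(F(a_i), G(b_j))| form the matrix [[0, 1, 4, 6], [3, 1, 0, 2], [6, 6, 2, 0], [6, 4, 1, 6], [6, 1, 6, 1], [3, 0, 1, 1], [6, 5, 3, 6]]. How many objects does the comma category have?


Objects of (F downarrow G) are triples (a, b, h: F(a)->G(b)).
The count equals the sum of all entries in the hom-matrix.
sum(row 0) = 11
sum(row 1) = 6
sum(row 2) = 14
sum(row 3) = 17
sum(row 4) = 14
sum(row 5) = 5
sum(row 6) = 20
Grand total = 87

87


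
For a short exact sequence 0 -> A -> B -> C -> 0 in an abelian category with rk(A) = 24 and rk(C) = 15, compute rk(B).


For a short exact sequence 0 -> A -> B -> C -> 0,
rank is additive: rank(B) = rank(A) + rank(C).
rank(B) = 24 + 15 = 39

39


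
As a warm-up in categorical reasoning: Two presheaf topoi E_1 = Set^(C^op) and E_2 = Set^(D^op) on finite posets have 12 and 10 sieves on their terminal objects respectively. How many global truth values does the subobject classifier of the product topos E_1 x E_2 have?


In a product of presheaf topoi E_1 x E_2, the subobject classifier
is Omega = Omega_1 x Omega_2 (componentwise), so
|Omega(top)| = |Omega_1(top_1)| * |Omega_2(top_2)|.
= 12 * 10 = 120.

120


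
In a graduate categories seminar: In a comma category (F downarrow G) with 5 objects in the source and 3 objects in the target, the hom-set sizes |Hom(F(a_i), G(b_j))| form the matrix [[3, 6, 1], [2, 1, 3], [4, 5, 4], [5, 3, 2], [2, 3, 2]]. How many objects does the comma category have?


Objects of (F downarrow G) are triples (a, b, h: F(a)->G(b)).
The count equals the sum of all entries in the hom-matrix.
sum(row 0) = 10
sum(row 1) = 6
sum(row 2) = 13
sum(row 3) = 10
sum(row 4) = 7
Grand total = 46

46
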